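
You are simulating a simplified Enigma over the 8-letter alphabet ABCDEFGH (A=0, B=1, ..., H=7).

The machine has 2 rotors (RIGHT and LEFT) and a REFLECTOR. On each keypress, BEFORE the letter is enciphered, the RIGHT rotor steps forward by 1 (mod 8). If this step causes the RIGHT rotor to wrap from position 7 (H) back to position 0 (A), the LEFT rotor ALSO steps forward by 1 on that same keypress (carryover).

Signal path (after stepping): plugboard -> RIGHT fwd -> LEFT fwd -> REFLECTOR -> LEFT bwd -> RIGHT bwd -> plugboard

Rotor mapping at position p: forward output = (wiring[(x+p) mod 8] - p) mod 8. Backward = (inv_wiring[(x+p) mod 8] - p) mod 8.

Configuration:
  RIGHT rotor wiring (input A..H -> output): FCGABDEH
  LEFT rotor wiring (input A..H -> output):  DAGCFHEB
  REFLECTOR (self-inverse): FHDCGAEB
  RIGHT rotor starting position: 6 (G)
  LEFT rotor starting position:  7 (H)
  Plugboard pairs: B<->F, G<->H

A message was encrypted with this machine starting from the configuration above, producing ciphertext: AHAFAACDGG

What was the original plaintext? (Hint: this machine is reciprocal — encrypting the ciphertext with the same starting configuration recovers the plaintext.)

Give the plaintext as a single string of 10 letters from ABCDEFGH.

Char 1 ('A'): step: R->7, L=7; A->plug->A->R->A->L->C->refl->D->L'->E->R'->G->plug->H
Char 2 ('H'): step: R->0, L->0 (L advanced); H->plug->G->R->E->L->F->refl->A->L'->B->R'->E->plug->E
Char 3 ('A'): step: R->1, L=0; A->plug->A->R->B->L->A->refl->F->L'->E->R'->H->plug->G
Char 4 ('F'): step: R->2, L=0; F->plug->B->R->G->L->E->refl->G->L'->C->R'->E->plug->E
Char 5 ('A'): step: R->3, L=0; A->plug->A->R->F->L->H->refl->B->L'->H->R'->G->plug->H
Char 6 ('A'): step: R->4, L=0; A->plug->A->R->F->L->H->refl->B->L'->H->R'->B->plug->F
Char 7 ('C'): step: R->5, L=0; C->plug->C->R->C->L->G->refl->E->L'->G->R'->A->plug->A
Char 8 ('D'): step: R->6, L=0; D->plug->D->R->E->L->F->refl->A->L'->B->R'->B->plug->F
Char 9 ('G'): step: R->7, L=0; G->plug->H->R->F->L->H->refl->B->L'->H->R'->D->plug->D
Char 10 ('G'): step: R->0, L->1 (L advanced); G->plug->H->R->H->L->C->refl->D->L'->F->R'->A->plug->A

Answer: HEGEHFAFDA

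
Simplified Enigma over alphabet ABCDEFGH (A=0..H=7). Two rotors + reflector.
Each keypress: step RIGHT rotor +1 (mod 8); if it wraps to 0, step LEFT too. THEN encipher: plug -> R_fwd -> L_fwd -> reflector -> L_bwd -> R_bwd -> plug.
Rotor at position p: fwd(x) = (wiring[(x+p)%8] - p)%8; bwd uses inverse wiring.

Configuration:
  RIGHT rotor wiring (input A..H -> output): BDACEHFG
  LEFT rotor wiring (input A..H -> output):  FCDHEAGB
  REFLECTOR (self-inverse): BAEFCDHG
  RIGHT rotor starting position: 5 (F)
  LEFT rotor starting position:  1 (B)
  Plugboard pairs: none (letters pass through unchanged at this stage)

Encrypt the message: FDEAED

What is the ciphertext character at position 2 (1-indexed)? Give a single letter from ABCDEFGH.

Char 1 ('F'): step: R->6, L=1; F->plug->F->R->E->L->H->refl->G->L'->C->R'->E->plug->E
Char 2 ('D'): step: R->7, L=1; D->plug->D->R->B->L->C->refl->E->L'->H->R'->A->plug->A

A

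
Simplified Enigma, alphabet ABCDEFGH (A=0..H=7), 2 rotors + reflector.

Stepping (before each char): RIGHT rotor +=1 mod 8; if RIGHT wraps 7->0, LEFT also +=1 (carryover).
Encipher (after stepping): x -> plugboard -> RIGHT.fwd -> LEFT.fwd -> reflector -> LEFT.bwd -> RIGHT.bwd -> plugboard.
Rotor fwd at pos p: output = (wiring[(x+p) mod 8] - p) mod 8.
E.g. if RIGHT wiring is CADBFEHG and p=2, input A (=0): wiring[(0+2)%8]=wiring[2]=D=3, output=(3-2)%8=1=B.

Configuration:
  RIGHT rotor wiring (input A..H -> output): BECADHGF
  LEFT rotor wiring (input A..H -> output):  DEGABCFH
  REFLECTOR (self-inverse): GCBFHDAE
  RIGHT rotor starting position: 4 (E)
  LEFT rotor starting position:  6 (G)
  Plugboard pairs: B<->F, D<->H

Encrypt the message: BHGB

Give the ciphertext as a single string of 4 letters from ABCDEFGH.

Answer: FBDH

Derivation:
Char 1 ('B'): step: R->5, L=6; B->plug->F->R->F->L->C->refl->B->L'->B->R'->B->plug->F
Char 2 ('H'): step: R->6, L=6; H->plug->D->R->G->L->D->refl->F->L'->C->R'->F->plug->B
Char 3 ('G'): step: R->7, L=6; G->plug->G->R->A->L->H->refl->E->L'->H->R'->H->plug->D
Char 4 ('B'): step: R->0, L->7 (L advanced); B->plug->F->R->H->L->G->refl->A->L'->A->R'->D->plug->H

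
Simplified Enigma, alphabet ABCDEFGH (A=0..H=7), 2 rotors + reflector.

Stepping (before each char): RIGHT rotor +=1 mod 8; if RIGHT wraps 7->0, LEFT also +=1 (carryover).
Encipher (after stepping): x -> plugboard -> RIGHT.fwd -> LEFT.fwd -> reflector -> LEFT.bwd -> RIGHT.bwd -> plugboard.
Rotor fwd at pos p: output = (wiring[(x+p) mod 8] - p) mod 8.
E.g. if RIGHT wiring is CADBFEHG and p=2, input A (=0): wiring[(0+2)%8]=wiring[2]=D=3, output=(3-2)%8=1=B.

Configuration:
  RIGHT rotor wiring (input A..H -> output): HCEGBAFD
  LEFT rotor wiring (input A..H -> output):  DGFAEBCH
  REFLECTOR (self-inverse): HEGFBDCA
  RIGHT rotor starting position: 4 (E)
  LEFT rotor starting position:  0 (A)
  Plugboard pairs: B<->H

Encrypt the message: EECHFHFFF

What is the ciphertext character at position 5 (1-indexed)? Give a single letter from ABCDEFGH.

Char 1 ('E'): step: R->5, L=0; E->plug->E->R->F->L->B->refl->E->L'->E->R'->H->plug->B
Char 2 ('E'): step: R->6, L=0; E->plug->E->R->G->L->C->refl->G->L'->B->R'->C->plug->C
Char 3 ('C'): step: R->7, L=0; C->plug->C->R->D->L->A->refl->H->L'->H->R'->E->plug->E
Char 4 ('H'): step: R->0, L->1 (L advanced); H->plug->B->R->C->L->H->refl->A->L'->E->R'->C->plug->C
Char 5 ('F'): step: R->1, L=1; F->plug->F->R->E->L->A->refl->H->L'->C->R'->G->plug->G

G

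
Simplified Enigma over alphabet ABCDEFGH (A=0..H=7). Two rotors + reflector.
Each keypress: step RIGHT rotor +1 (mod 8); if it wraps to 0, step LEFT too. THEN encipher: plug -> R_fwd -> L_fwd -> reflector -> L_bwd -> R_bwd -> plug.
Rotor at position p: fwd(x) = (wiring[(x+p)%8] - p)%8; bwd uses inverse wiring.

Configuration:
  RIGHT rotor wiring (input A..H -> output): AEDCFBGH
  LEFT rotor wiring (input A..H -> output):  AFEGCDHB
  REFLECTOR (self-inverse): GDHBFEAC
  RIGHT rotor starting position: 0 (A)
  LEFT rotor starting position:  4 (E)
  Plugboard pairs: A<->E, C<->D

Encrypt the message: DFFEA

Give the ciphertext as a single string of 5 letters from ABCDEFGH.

Answer: HHBGB

Derivation:
Char 1 ('D'): step: R->1, L=4; D->plug->C->R->B->L->H->refl->C->L'->H->R'->H->plug->H
Char 2 ('F'): step: R->2, L=4; F->plug->F->R->F->L->B->refl->D->L'->C->R'->H->plug->H
Char 3 ('F'): step: R->3, L=4; F->plug->F->R->F->L->B->refl->D->L'->C->R'->B->plug->B
Char 4 ('E'): step: R->4, L=4; E->plug->A->R->B->L->H->refl->C->L'->H->R'->G->plug->G
Char 5 ('A'): step: R->5, L=4; A->plug->E->R->H->L->C->refl->H->L'->B->R'->B->plug->B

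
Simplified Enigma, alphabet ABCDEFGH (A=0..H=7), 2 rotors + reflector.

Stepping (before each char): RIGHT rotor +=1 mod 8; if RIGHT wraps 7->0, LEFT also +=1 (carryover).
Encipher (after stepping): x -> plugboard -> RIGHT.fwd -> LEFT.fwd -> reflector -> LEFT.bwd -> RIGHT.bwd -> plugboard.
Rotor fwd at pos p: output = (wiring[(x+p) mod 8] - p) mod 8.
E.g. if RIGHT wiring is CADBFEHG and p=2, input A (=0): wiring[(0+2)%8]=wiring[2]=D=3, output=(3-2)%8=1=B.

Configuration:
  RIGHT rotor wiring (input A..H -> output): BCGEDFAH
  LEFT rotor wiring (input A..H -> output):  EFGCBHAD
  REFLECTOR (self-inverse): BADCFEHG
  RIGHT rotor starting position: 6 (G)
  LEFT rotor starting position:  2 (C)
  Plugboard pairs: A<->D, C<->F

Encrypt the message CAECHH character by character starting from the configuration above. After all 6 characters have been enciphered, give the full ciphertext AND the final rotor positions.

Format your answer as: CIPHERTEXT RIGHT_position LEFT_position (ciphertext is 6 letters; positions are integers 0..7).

Answer: BCBDFB 4 3

Derivation:
Char 1 ('C'): step: R->7, L=2; C->plug->F->R->E->L->G->refl->H->L'->C->R'->B->plug->B
Char 2 ('A'): step: R->0, L->3 (L advanced); A->plug->D->R->E->L->A->refl->B->L'->F->R'->F->plug->C
Char 3 ('E'): step: R->1, L=3; E->plug->E->R->E->L->A->refl->B->L'->F->R'->B->plug->B
Char 4 ('C'): step: R->2, L=3; C->plug->F->R->F->L->B->refl->A->L'->E->R'->A->plug->D
Char 5 ('H'): step: R->3, L=3; H->plug->H->R->D->L->F->refl->E->L'->C->R'->C->plug->F
Char 6 ('H'): step: R->4, L=3; H->plug->H->R->A->L->H->refl->G->L'->B->R'->B->plug->B
Final: ciphertext=BCBDFB, RIGHT=4, LEFT=3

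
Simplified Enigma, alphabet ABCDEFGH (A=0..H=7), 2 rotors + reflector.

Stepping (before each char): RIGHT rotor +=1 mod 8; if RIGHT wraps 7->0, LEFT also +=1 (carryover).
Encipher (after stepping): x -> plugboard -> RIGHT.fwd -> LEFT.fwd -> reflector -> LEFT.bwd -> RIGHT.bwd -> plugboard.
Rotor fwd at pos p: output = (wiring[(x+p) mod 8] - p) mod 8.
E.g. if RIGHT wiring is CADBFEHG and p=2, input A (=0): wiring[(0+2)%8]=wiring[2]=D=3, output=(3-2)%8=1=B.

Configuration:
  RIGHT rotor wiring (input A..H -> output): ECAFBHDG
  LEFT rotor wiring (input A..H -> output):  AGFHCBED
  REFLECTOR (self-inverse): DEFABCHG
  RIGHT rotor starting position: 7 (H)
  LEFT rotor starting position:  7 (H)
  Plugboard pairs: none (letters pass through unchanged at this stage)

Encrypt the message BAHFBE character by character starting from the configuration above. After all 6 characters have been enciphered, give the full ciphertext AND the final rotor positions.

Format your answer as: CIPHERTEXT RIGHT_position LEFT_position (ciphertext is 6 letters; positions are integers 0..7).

Char 1 ('B'): step: R->0, L->0 (L advanced); B->plug->B->R->C->L->F->refl->C->L'->E->R'->A->plug->A
Char 2 ('A'): step: R->1, L=0; A->plug->A->R->B->L->G->refl->H->L'->D->R'->H->plug->H
Char 3 ('H'): step: R->2, L=0; H->plug->H->R->A->L->A->refl->D->L'->H->R'->C->plug->C
Char 4 ('F'): step: R->3, L=0; F->plug->F->R->B->L->G->refl->H->L'->D->R'->E->plug->E
Char 5 ('B'): step: R->4, L=0; B->plug->B->R->D->L->H->refl->G->L'->B->R'->H->plug->H
Char 6 ('E'): step: R->5, L=0; E->plug->E->R->F->L->B->refl->E->L'->G->R'->B->plug->B
Final: ciphertext=AHCEHB, RIGHT=5, LEFT=0

Answer: AHCEHB 5 0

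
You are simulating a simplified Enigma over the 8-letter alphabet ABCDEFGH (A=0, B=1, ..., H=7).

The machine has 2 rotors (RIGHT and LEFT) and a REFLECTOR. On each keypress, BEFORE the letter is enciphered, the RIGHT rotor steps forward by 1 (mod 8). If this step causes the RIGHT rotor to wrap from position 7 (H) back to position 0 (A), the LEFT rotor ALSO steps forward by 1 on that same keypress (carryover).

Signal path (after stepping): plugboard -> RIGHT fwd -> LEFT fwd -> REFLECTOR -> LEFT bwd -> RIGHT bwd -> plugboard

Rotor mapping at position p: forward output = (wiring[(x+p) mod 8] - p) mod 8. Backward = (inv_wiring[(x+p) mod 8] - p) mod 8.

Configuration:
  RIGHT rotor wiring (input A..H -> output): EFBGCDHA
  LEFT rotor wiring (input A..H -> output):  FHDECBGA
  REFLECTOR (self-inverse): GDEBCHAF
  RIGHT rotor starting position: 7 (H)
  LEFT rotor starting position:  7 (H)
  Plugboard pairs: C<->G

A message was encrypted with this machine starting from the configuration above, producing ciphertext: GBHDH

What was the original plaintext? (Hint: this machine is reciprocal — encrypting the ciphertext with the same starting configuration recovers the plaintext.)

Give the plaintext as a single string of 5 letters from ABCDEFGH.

Answer: HDBAC

Derivation:
Char 1 ('G'): step: R->0, L->0 (L advanced); G->plug->C->R->B->L->H->refl->F->L'->A->R'->H->plug->H
Char 2 ('B'): step: R->1, L=0; B->plug->B->R->A->L->F->refl->H->L'->B->R'->D->plug->D
Char 3 ('H'): step: R->2, L=0; H->plug->H->R->D->L->E->refl->C->L'->E->R'->B->plug->B
Char 4 ('D'): step: R->3, L=0; D->plug->D->R->E->L->C->refl->E->L'->D->R'->A->plug->A
Char 5 ('H'): step: R->4, L=0; H->plug->H->R->C->L->D->refl->B->L'->F->R'->G->plug->C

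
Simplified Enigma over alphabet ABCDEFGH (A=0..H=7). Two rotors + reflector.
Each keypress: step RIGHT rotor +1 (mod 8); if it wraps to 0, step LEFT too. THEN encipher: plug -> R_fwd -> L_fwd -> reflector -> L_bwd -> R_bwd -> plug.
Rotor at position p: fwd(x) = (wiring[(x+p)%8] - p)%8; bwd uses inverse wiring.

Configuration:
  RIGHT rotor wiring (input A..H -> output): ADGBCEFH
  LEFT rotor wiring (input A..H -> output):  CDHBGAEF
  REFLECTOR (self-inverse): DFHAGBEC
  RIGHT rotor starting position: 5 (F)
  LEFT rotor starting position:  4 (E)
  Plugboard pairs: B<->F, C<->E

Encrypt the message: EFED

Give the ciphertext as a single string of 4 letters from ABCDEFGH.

Char 1 ('E'): step: R->6, L=4; E->plug->C->R->C->L->A->refl->D->L'->G->R'->H->plug->H
Char 2 ('F'): step: R->7, L=4; F->plug->B->R->B->L->E->refl->G->L'->E->R'->C->plug->E
Char 3 ('E'): step: R->0, L->5 (L advanced); E->plug->C->R->G->L->E->refl->G->L'->E->R'->F->plug->B
Char 4 ('D'): step: R->1, L=5; D->plug->D->R->B->L->H->refl->C->L'->F->R'->B->plug->F

Answer: HEBF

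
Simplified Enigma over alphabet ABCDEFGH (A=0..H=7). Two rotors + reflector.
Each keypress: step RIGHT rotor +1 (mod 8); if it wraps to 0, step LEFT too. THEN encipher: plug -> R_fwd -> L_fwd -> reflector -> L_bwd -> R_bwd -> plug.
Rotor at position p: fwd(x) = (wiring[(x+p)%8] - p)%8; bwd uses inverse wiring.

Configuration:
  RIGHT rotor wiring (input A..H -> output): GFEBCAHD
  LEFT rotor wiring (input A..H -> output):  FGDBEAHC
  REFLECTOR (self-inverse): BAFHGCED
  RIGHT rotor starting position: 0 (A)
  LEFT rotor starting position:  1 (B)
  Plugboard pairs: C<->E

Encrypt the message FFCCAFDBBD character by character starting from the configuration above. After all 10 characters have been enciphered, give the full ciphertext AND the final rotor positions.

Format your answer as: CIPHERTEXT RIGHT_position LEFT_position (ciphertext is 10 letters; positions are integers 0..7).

Answer: GEHAGGBFCF 2 2

Derivation:
Char 1 ('F'): step: R->1, L=1; F->plug->F->R->G->L->B->refl->A->L'->C->R'->G->plug->G
Char 2 ('F'): step: R->2, L=1; F->plug->F->R->B->L->C->refl->F->L'->A->R'->C->plug->E
Char 3 ('C'): step: R->3, L=1; C->plug->E->R->A->L->F->refl->C->L'->B->R'->H->plug->H
Char 4 ('C'): step: R->4, L=1; C->plug->E->R->C->L->A->refl->B->L'->G->R'->A->plug->A
Char 5 ('A'): step: R->5, L=1; A->plug->A->R->D->L->D->refl->H->L'->E->R'->G->plug->G
Char 6 ('F'): step: R->6, L=1; F->plug->F->R->D->L->D->refl->H->L'->E->R'->G->plug->G
Char 7 ('D'): step: R->7, L=1; D->plug->D->R->F->L->G->refl->E->L'->H->R'->B->plug->B
Char 8 ('B'): step: R->0, L->2 (L advanced); B->plug->B->R->F->L->A->refl->B->L'->A->R'->F->plug->F
Char 9 ('B'): step: R->1, L=2; B->plug->B->R->D->L->G->refl->E->L'->H->R'->E->plug->C
Char 10 ('D'): step: R->2, L=2; D->plug->D->R->G->L->D->refl->H->L'->B->R'->F->plug->F
Final: ciphertext=GEHAGGBFCF, RIGHT=2, LEFT=2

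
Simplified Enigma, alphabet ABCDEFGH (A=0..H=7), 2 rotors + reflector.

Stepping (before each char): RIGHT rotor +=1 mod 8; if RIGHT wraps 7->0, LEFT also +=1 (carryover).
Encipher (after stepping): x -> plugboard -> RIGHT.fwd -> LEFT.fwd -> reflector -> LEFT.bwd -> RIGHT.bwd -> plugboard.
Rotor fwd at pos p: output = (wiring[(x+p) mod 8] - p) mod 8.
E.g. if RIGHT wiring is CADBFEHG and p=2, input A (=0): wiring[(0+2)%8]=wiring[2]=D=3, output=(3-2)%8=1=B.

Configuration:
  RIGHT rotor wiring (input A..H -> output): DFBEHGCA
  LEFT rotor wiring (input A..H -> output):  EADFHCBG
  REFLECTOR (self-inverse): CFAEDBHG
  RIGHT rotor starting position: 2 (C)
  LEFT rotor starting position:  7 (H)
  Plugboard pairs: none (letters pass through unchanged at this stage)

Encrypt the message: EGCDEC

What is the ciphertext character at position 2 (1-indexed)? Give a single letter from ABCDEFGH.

Char 1 ('E'): step: R->3, L=7; E->plug->E->R->F->L->A->refl->C->L'->H->R'->D->plug->D
Char 2 ('G'): step: R->4, L=7; G->plug->G->R->F->L->A->refl->C->L'->H->R'->E->plug->E

E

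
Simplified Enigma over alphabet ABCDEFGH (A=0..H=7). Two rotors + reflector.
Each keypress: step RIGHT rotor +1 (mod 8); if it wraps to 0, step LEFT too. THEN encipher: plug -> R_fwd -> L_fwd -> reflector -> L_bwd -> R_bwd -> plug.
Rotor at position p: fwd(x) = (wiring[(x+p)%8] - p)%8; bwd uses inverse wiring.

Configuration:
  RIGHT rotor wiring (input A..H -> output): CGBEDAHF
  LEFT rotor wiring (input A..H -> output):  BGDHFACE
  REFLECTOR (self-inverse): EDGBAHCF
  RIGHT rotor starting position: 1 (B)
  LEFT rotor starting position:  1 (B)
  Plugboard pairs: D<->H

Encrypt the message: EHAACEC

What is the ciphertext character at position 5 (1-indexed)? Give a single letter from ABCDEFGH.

Char 1 ('E'): step: R->2, L=1; E->plug->E->R->F->L->B->refl->D->L'->G->R'->D->plug->H
Char 2 ('H'): step: R->3, L=1; H->plug->D->R->E->L->H->refl->F->L'->A->R'->B->plug->B
Char 3 ('A'): step: R->4, L=1; A->plug->A->R->H->L->A->refl->E->L'->D->R'->C->plug->C
Char 4 ('A'): step: R->5, L=1; A->plug->A->R->D->L->E->refl->A->L'->H->R'->G->plug->G
Char 5 ('C'): step: R->6, L=1; C->plug->C->R->E->L->H->refl->F->L'->A->R'->D->plug->H

H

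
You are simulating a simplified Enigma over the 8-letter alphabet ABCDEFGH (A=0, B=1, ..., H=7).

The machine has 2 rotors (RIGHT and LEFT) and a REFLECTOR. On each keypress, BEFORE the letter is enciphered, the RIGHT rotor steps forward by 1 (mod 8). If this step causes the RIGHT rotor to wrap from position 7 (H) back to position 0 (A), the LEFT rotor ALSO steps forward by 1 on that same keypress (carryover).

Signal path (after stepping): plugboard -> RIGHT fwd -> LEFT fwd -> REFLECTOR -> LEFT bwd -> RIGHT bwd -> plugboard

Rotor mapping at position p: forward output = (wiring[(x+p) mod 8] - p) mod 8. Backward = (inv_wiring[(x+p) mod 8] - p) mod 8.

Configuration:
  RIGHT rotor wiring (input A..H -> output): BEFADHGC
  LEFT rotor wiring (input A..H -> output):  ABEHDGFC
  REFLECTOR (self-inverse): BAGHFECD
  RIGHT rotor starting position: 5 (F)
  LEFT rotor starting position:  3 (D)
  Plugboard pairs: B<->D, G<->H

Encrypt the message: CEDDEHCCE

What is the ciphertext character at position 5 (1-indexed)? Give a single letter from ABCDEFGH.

Char 1 ('C'): step: R->6, L=3; C->plug->C->R->D->L->C->refl->G->L'->G->R'->D->plug->B
Char 2 ('E'): step: R->7, L=3; E->plug->E->R->B->L->A->refl->B->L'->H->R'->H->plug->G
Char 3 ('D'): step: R->0, L->4 (L advanced); D->plug->B->R->E->L->E->refl->F->L'->F->R'->C->plug->C
Char 4 ('D'): step: R->1, L=4; D->plug->B->R->E->L->E->refl->F->L'->F->R'->F->plug->F
Char 5 ('E'): step: R->2, L=4; E->plug->E->R->E->L->E->refl->F->L'->F->R'->D->plug->B

B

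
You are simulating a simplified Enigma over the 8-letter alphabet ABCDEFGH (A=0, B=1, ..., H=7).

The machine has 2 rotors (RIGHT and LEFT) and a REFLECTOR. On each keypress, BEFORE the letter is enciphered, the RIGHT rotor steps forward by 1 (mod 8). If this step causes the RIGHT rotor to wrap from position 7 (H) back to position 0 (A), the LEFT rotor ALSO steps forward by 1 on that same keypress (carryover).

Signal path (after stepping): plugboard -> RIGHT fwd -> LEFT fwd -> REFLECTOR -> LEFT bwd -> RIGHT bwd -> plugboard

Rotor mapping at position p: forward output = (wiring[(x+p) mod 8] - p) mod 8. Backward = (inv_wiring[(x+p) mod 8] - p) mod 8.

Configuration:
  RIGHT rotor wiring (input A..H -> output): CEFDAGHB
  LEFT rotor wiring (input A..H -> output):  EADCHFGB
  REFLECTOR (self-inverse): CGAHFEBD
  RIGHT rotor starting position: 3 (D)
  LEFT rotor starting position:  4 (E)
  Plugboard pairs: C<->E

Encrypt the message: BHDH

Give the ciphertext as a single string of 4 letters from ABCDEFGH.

Char 1 ('B'): step: R->4, L=4; B->plug->B->R->C->L->C->refl->A->L'->E->R'->A->plug->A
Char 2 ('H'): step: R->5, L=4; H->plug->H->R->D->L->F->refl->E->L'->F->R'->D->plug->D
Char 3 ('D'): step: R->6, L=4; D->plug->D->R->G->L->H->refl->D->L'->A->R'->H->plug->H
Char 4 ('H'): step: R->7, L=4; H->plug->H->R->A->L->D->refl->H->L'->G->R'->D->plug->D

Answer: ADHD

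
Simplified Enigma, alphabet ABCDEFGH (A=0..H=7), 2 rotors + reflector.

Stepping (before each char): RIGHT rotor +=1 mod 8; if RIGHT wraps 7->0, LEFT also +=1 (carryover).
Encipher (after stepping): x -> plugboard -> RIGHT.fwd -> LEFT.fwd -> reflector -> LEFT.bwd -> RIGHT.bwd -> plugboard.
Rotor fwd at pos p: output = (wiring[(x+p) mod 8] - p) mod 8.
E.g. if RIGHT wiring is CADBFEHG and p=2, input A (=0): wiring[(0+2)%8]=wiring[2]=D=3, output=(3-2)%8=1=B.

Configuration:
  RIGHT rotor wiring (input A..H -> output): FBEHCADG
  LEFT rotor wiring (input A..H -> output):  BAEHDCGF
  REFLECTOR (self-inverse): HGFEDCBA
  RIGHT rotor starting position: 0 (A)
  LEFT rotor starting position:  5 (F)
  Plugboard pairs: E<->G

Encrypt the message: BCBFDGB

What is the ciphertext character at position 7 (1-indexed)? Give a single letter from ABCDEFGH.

Char 1 ('B'): step: R->1, L=5; B->plug->B->R->D->L->E->refl->D->L'->E->R'->H->plug->H
Char 2 ('C'): step: R->2, L=5; C->plug->C->R->A->L->F->refl->C->L'->G->R'->D->plug->D
Char 3 ('B'): step: R->3, L=5; B->plug->B->R->H->L->G->refl->B->L'->B->R'->H->plug->H
Char 4 ('F'): step: R->4, L=5; F->plug->F->R->F->L->H->refl->A->L'->C->R'->D->plug->D
Char 5 ('D'): step: R->5, L=5; D->plug->D->R->A->L->F->refl->C->L'->G->R'->B->plug->B
Char 6 ('G'): step: R->6, L=5; G->plug->E->R->G->L->C->refl->F->L'->A->R'->B->plug->B
Char 7 ('B'): step: R->7, L=5; B->plug->B->R->G->L->C->refl->F->L'->A->R'->E->plug->G

G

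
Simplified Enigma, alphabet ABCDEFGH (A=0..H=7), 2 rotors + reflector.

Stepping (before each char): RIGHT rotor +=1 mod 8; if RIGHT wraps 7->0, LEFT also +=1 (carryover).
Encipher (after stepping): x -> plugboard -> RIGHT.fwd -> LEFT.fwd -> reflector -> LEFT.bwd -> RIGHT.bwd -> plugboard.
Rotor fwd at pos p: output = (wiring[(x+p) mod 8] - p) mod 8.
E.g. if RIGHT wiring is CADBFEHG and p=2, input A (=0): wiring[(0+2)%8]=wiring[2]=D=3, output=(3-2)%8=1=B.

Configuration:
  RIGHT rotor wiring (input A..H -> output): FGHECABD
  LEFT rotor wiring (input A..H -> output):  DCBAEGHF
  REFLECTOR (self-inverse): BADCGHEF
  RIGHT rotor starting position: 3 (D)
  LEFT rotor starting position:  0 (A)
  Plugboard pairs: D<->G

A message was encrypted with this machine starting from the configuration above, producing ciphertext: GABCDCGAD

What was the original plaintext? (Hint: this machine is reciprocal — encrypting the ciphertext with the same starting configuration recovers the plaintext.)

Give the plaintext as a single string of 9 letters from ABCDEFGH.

Answer: AFDBFEAEG

Derivation:
Char 1 ('G'): step: R->4, L=0; G->plug->D->R->H->L->F->refl->H->L'->G->R'->A->plug->A
Char 2 ('A'): step: R->5, L=0; A->plug->A->R->D->L->A->refl->B->L'->C->R'->F->plug->F
Char 3 ('B'): step: R->6, L=0; B->plug->B->R->F->L->G->refl->E->L'->E->R'->G->plug->D
Char 4 ('C'): step: R->7, L=0; C->plug->C->R->H->L->F->refl->H->L'->G->R'->B->plug->B
Char 5 ('D'): step: R->0, L->1 (L advanced); D->plug->G->R->B->L->A->refl->B->L'->A->R'->F->plug->F
Char 6 ('C'): step: R->1, L=1; C->plug->C->R->D->L->D->refl->C->L'->H->R'->E->plug->E
Char 7 ('G'): step: R->2, L=1; G->plug->D->R->G->L->E->refl->G->L'->F->R'->A->plug->A
Char 8 ('A'): step: R->3, L=1; A->plug->A->R->B->L->A->refl->B->L'->A->R'->E->plug->E
Char 9 ('D'): step: R->4, L=1; D->plug->G->R->D->L->D->refl->C->L'->H->R'->D->plug->G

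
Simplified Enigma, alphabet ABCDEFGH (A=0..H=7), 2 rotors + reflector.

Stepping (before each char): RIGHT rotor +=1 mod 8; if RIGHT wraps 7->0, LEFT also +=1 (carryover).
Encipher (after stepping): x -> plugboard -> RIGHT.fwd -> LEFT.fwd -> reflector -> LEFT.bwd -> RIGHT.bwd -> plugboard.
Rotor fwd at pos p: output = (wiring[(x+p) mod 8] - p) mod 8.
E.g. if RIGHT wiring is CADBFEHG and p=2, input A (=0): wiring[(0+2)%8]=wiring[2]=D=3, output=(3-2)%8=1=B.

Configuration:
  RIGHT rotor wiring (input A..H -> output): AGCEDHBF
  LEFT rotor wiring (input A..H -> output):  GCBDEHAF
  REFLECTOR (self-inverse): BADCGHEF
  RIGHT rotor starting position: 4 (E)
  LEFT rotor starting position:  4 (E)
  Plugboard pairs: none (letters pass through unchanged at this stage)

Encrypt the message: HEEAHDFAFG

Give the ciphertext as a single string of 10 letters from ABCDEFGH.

Answer: GHHGGGDEHF

Derivation:
Char 1 ('H'): step: R->5, L=4; H->plug->H->R->G->L->F->refl->H->L'->H->R'->G->plug->G
Char 2 ('E'): step: R->6, L=4; E->plug->E->R->E->L->C->refl->D->L'->B->R'->H->plug->H
Char 3 ('E'): step: R->7, L=4; E->plug->E->R->F->L->G->refl->E->L'->C->R'->H->plug->H
Char 4 ('A'): step: R->0, L->5 (L advanced); A->plug->A->R->A->L->C->refl->D->L'->B->R'->G->plug->G
Char 5 ('H'): step: R->1, L=5; H->plug->H->R->H->L->H->refl->F->L'->E->R'->G->plug->G
Char 6 ('D'): step: R->2, L=5; D->plug->D->R->F->L->E->refl->G->L'->G->R'->G->plug->G
Char 7 ('F'): step: R->3, L=5; F->plug->F->R->F->L->E->refl->G->L'->G->R'->D->plug->D
Char 8 ('A'): step: R->4, L=5; A->plug->A->R->H->L->H->refl->F->L'->E->R'->E->plug->E
Char 9 ('F'): step: R->5, L=5; F->plug->F->R->F->L->E->refl->G->L'->G->R'->H->plug->H
Char 10 ('G'): step: R->6, L=5; G->plug->G->R->F->L->E->refl->G->L'->G->R'->F->plug->F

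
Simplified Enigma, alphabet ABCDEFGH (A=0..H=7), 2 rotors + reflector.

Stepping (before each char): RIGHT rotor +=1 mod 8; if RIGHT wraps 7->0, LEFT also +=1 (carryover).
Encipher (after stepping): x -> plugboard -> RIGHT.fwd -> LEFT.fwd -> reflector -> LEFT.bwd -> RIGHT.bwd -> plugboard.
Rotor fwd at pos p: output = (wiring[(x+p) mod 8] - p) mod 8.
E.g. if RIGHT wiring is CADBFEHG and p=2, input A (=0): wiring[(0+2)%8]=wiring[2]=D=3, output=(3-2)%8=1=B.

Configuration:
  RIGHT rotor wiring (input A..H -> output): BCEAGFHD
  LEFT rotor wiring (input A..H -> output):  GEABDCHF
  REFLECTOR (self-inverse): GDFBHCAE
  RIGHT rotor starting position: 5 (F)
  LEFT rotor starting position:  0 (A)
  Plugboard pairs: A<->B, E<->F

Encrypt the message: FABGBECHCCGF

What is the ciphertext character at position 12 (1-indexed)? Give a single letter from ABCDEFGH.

Char 1 ('F'): step: R->6, L=0; F->plug->E->R->G->L->H->refl->E->L'->B->R'->A->plug->B
Char 2 ('A'): step: R->7, L=0; A->plug->B->R->C->L->A->refl->G->L'->A->R'->H->plug->H
Char 3 ('B'): step: R->0, L->1 (L advanced); B->plug->A->R->B->L->H->refl->E->L'->G->R'->E->plug->F
Char 4 ('G'): step: R->1, L=1; G->plug->G->R->C->L->A->refl->G->L'->F->R'->D->plug->D
Char 5 ('B'): step: R->2, L=1; B->plug->A->R->C->L->A->refl->G->L'->F->R'->E->plug->F
Char 6 ('E'): step: R->3, L=1; E->plug->F->R->G->L->E->refl->H->L'->B->R'->H->plug->H
Char 7 ('C'): step: R->4, L=1; C->plug->C->R->D->L->C->refl->F->L'->H->R'->D->plug->D
Char 8 ('H'): step: R->5, L=1; H->plug->H->R->B->L->H->refl->E->L'->G->R'->C->plug->C
Char 9 ('C'): step: R->6, L=1; C->plug->C->R->D->L->C->refl->F->L'->H->R'->H->plug->H
Char 10 ('C'): step: R->7, L=1; C->plug->C->R->D->L->C->refl->F->L'->H->R'->F->plug->E
Char 11 ('G'): step: R->0, L->2 (L advanced); G->plug->G->R->H->L->C->refl->F->L'->E->R'->C->plug->C
Char 12 ('F'): step: R->1, L=2; F->plug->E->R->E->L->F->refl->C->L'->H->R'->C->plug->C

C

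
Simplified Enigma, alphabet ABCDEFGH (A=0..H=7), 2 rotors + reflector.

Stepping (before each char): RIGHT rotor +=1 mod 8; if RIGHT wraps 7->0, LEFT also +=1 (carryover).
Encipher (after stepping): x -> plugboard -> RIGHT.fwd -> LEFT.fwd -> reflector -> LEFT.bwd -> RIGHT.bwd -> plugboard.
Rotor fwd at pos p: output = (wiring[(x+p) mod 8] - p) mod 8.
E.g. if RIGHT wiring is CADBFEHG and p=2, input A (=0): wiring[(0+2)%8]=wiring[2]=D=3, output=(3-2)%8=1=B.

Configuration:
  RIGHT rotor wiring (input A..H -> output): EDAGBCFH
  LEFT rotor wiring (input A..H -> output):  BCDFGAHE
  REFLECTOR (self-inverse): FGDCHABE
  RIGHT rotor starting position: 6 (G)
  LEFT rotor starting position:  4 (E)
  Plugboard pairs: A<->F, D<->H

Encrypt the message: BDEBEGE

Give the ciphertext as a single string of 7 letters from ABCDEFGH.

Char 1 ('B'): step: R->7, L=4; B->plug->B->R->F->L->G->refl->B->L'->H->R'->E->plug->E
Char 2 ('D'): step: R->0, L->5 (L advanced); D->plug->H->R->H->L->B->refl->G->L'->F->R'->G->plug->G
Char 3 ('E'): step: R->1, L=5; E->plug->E->R->B->L->C->refl->D->L'->A->R'->D->plug->H
Char 4 ('B'): step: R->2, L=5; B->plug->B->R->E->L->F->refl->A->L'->G->R'->A->plug->F
Char 5 ('E'): step: R->3, L=5; E->plug->E->R->E->L->F->refl->A->L'->G->R'->B->plug->B
Char 6 ('G'): step: R->4, L=5; G->plug->G->R->E->L->F->refl->A->L'->G->R'->B->plug->B
Char 7 ('E'): step: R->5, L=5; E->plug->E->R->G->L->A->refl->F->L'->E->R'->H->plug->D

Answer: EGHFBBD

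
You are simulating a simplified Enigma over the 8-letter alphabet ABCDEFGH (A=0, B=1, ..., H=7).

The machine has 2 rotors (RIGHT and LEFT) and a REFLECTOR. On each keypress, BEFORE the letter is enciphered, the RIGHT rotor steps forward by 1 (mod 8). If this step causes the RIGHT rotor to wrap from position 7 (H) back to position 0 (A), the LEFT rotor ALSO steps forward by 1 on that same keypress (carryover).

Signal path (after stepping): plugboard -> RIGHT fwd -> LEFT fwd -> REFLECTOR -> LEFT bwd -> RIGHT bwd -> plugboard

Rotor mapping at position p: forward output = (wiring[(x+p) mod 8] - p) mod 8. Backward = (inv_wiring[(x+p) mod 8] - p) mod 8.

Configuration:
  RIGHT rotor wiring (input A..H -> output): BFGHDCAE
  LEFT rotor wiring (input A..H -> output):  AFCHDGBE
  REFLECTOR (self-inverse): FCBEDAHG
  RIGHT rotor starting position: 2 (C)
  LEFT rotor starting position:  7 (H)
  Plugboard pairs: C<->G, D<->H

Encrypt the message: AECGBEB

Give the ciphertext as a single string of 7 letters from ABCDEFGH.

Char 1 ('A'): step: R->3, L=7; A->plug->A->R->E->L->A->refl->F->L'->A->R'->B->plug->B
Char 2 ('E'): step: R->4, L=7; E->plug->E->R->F->L->E->refl->D->L'->D->R'->H->plug->D
Char 3 ('C'): step: R->5, L=7; C->plug->G->R->C->L->G->refl->H->L'->G->R'->H->plug->D
Char 4 ('G'): step: R->6, L=7; G->plug->C->R->D->L->D->refl->E->L'->F->R'->G->plug->C
Char 5 ('B'): step: R->7, L=7; B->plug->B->R->C->L->G->refl->H->L'->G->R'->C->plug->G
Char 6 ('E'): step: R->0, L->0 (L advanced); E->plug->E->R->D->L->H->refl->G->L'->F->R'->B->plug->B
Char 7 ('B'): step: R->1, L=0; B->plug->B->R->F->L->G->refl->H->L'->D->R'->G->plug->C

Answer: BDDCGBC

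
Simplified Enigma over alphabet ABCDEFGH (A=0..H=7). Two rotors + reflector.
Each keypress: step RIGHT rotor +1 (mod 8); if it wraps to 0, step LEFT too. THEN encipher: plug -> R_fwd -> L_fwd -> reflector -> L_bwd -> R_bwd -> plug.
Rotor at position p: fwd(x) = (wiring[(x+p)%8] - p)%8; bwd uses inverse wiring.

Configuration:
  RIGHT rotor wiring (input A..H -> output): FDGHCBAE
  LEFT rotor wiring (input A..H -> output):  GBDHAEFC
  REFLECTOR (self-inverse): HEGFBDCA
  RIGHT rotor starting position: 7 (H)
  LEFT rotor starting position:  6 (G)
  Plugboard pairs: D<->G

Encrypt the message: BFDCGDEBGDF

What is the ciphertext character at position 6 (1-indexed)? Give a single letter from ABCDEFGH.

Char 1 ('B'): step: R->0, L->7 (L advanced); B->plug->B->R->D->L->E->refl->B->L'->F->R'->A->plug->A
Char 2 ('F'): step: R->1, L=7; F->plug->F->R->H->L->G->refl->C->L'->C->R'->A->plug->A
Char 3 ('D'): step: R->2, L=7; D->plug->G->R->D->L->E->refl->B->L'->F->R'->B->plug->B
Char 4 ('C'): step: R->3, L=7; C->plug->C->R->G->L->F->refl->D->L'->A->R'->G->plug->D
Char 5 ('G'): step: R->4, L=7; G->plug->D->R->A->L->D->refl->F->L'->G->R'->A->plug->A
Char 6 ('D'): step: R->5, L=7; D->plug->G->R->C->L->C->refl->G->L'->H->R'->C->plug->C

C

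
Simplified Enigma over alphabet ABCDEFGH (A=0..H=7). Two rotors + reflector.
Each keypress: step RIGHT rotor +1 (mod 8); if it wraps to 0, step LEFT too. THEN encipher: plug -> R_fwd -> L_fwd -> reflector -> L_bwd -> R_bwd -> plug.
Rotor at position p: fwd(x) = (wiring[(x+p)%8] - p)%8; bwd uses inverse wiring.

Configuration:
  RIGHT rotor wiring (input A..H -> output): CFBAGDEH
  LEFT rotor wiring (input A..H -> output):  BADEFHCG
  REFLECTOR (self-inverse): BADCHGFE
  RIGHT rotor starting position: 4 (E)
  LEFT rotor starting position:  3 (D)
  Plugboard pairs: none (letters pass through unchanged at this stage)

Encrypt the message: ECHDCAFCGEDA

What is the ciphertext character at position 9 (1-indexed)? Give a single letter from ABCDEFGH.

Char 1 ('E'): step: R->5, L=3; E->plug->E->R->A->L->B->refl->A->L'->H->R'->B->plug->B
Char 2 ('C'): step: R->6, L=3; C->plug->C->R->E->L->D->refl->C->L'->B->R'->B->plug->B
Char 3 ('H'): step: R->7, L=3; H->plug->H->R->F->L->G->refl->F->L'->G->R'->C->plug->C
Char 4 ('D'): step: R->0, L->4 (L advanced); D->plug->D->R->A->L->B->refl->A->L'->H->R'->H->plug->H
Char 5 ('C'): step: R->1, L=4; C->plug->C->R->H->L->A->refl->B->L'->A->R'->B->plug->B
Char 6 ('A'): step: R->2, L=4; A->plug->A->R->H->L->A->refl->B->L'->A->R'->G->plug->G
Char 7 ('F'): step: R->3, L=4; F->plug->F->R->H->L->A->refl->B->L'->A->R'->C->plug->C
Char 8 ('C'): step: R->4, L=4; C->plug->C->R->A->L->B->refl->A->L'->H->R'->B->plug->B
Char 9 ('G'): step: R->5, L=4; G->plug->G->R->D->L->C->refl->D->L'->B->R'->H->plug->H

H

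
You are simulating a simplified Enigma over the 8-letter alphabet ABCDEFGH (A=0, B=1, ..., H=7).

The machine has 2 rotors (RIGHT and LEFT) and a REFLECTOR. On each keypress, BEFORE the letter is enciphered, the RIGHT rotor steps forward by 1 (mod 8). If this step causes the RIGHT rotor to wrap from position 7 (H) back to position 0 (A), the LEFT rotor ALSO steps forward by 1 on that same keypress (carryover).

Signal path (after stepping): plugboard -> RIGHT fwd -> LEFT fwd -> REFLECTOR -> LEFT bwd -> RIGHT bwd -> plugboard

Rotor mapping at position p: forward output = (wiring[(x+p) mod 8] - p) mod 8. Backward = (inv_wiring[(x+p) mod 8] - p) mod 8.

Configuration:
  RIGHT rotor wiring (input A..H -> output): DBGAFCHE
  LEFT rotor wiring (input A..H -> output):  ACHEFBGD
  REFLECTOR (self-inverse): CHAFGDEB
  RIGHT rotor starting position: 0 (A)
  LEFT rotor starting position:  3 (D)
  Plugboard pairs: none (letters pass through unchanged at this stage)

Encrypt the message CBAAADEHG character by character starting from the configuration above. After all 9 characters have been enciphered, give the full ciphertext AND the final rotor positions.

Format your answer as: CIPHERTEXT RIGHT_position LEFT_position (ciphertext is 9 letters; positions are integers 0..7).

Answer: HDHHGCBEA 1 4

Derivation:
Char 1 ('C'): step: R->1, L=3; C->plug->C->R->H->L->E->refl->G->L'->C->R'->H->plug->H
Char 2 ('B'): step: R->2, L=3; B->plug->B->R->G->L->H->refl->B->L'->A->R'->D->plug->D
Char 3 ('A'): step: R->3, L=3; A->plug->A->R->F->L->F->refl->D->L'->D->R'->H->plug->H
Char 4 ('A'): step: R->4, L=3; A->plug->A->R->B->L->C->refl->A->L'->E->R'->H->plug->H
Char 5 ('A'): step: R->5, L=3; A->plug->A->R->F->L->F->refl->D->L'->D->R'->G->plug->G
Char 6 ('D'): step: R->6, L=3; D->plug->D->R->D->L->D->refl->F->L'->F->R'->C->plug->C
Char 7 ('E'): step: R->7, L=3; E->plug->E->R->B->L->C->refl->A->L'->E->R'->B->plug->B
Char 8 ('H'): step: R->0, L->4 (L advanced); H->plug->H->R->E->L->E->refl->G->L'->F->R'->E->plug->E
Char 9 ('G'): step: R->1, L=4; G->plug->G->R->D->L->H->refl->B->L'->A->R'->A->plug->A
Final: ciphertext=HDHHGCBEA, RIGHT=1, LEFT=4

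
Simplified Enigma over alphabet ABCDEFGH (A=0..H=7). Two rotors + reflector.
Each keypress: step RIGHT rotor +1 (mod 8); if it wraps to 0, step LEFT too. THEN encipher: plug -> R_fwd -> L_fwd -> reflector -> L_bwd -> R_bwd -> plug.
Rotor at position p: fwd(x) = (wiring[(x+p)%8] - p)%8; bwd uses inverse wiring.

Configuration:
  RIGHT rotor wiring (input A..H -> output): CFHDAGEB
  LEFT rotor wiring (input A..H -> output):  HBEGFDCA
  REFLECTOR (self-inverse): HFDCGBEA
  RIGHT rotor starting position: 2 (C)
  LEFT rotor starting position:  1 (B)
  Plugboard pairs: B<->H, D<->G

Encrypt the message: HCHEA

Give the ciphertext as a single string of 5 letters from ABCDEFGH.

Answer: DEBCB

Derivation:
Char 1 ('H'): step: R->3, L=1; H->plug->B->R->F->L->B->refl->F->L'->C->R'->G->plug->D
Char 2 ('C'): step: R->4, L=1; C->plug->C->R->A->L->A->refl->H->L'->G->R'->E->plug->E
Char 3 ('H'): step: R->5, L=1; H->plug->B->R->H->L->G->refl->E->L'->D->R'->H->plug->B
Char 4 ('E'): step: R->6, L=1; E->plug->E->R->B->L->D->refl->C->L'->E->R'->C->plug->C
Char 5 ('A'): step: R->7, L=1; A->plug->A->R->C->L->F->refl->B->L'->F->R'->H->plug->B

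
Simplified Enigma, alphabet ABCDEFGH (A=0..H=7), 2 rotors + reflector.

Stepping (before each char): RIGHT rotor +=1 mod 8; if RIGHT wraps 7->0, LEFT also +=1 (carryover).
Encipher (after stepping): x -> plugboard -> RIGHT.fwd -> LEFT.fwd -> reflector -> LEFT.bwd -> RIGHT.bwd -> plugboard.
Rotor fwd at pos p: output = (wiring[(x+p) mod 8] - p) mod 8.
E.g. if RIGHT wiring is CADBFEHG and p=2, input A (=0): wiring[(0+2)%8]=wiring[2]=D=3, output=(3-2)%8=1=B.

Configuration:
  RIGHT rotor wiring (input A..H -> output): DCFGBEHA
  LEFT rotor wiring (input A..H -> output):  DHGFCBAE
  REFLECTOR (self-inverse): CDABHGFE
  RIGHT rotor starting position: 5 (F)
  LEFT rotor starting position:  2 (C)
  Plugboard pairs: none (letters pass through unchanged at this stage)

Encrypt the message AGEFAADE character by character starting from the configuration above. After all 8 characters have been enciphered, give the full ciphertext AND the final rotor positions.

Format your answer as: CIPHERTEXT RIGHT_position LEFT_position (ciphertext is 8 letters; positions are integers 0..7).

Char 1 ('A'): step: R->6, L=2; A->plug->A->R->B->L->D->refl->B->L'->G->R'->H->plug->H
Char 2 ('G'): step: R->7, L=2; G->plug->G->R->F->L->C->refl->A->L'->C->R'->F->plug->F
Char 3 ('E'): step: R->0, L->3 (L advanced); E->plug->E->R->B->L->H->refl->E->L'->G->R'->D->plug->D
Char 4 ('F'): step: R->1, L=3; F->plug->F->R->G->L->E->refl->H->L'->B->R'->A->plug->A
Char 5 ('A'): step: R->2, L=3; A->plug->A->R->D->L->F->refl->G->L'->C->R'->D->plug->D
Char 6 ('A'): step: R->3, L=3; A->plug->A->R->D->L->F->refl->G->L'->C->R'->H->plug->H
Char 7 ('D'): step: R->4, L=3; D->plug->D->R->E->L->B->refl->D->L'->H->R'->E->plug->E
Char 8 ('E'): step: R->5, L=3; E->plug->E->R->F->L->A->refl->C->L'->A->R'->F->plug->F
Final: ciphertext=HFDADHEF, RIGHT=5, LEFT=3

Answer: HFDADHEF 5 3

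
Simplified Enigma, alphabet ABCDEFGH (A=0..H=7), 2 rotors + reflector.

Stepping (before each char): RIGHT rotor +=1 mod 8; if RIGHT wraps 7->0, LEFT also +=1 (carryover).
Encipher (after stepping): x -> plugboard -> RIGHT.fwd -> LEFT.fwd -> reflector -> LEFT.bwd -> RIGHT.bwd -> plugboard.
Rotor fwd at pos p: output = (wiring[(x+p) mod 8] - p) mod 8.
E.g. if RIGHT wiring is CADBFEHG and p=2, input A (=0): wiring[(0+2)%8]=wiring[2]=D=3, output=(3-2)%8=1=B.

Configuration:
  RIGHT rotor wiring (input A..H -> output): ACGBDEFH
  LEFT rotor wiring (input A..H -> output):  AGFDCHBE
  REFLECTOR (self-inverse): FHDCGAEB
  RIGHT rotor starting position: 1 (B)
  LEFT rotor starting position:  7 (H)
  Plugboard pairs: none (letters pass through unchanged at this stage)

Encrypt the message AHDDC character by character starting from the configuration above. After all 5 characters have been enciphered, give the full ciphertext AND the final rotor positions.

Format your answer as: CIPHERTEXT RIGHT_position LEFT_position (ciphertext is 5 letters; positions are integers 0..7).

Answer: EEEGB 6 7

Derivation:
Char 1 ('A'): step: R->2, L=7; A->plug->A->R->E->L->E->refl->G->L'->D->R'->E->plug->E
Char 2 ('H'): step: R->3, L=7; H->plug->H->R->D->L->G->refl->E->L'->E->R'->E->plug->E
Char 3 ('D'): step: R->4, L=7; D->plug->D->R->D->L->G->refl->E->L'->E->R'->E->plug->E
Char 4 ('D'): step: R->5, L=7; D->plug->D->R->D->L->G->refl->E->L'->E->R'->G->plug->G
Char 5 ('C'): step: R->6, L=7; C->plug->C->R->C->L->H->refl->B->L'->B->R'->B->plug->B
Final: ciphertext=EEEGB, RIGHT=6, LEFT=7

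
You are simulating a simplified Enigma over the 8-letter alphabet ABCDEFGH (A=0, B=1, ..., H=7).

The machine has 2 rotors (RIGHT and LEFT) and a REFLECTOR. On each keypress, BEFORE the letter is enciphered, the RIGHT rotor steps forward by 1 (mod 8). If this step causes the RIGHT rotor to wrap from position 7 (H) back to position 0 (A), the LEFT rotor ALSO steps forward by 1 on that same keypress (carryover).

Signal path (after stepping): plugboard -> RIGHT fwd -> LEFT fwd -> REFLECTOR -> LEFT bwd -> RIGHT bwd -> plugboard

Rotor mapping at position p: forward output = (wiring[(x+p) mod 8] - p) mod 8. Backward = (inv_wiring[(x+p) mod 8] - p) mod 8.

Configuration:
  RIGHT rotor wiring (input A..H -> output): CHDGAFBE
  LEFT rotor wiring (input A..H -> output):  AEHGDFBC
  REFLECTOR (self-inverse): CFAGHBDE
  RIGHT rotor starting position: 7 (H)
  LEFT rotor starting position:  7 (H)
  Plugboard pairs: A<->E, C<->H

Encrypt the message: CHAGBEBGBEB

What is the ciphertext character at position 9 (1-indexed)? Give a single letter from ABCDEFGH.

Char 1 ('C'): step: R->0, L->0 (L advanced); C->plug->H->R->E->L->D->refl->G->L'->D->R'->C->plug->H
Char 2 ('H'): step: R->1, L=0; H->plug->C->R->F->L->F->refl->B->L'->G->R'->A->plug->E
Char 3 ('A'): step: R->2, L=0; A->plug->E->R->H->L->C->refl->A->L'->A->R'->G->plug->G
Char 4 ('G'): step: R->3, L=0; G->plug->G->R->E->L->D->refl->G->L'->D->R'->A->plug->E
Char 5 ('B'): step: R->4, L=0; B->plug->B->R->B->L->E->refl->H->L'->C->R'->H->plug->C
Char 6 ('E'): step: R->5, L=0; E->plug->A->R->A->L->A->refl->C->L'->H->R'->C->plug->H
Char 7 ('B'): step: R->6, L=0; B->plug->B->R->G->L->B->refl->F->L'->F->R'->E->plug->A
Char 8 ('G'): step: R->7, L=0; G->plug->G->R->G->L->B->refl->F->L'->F->R'->A->plug->E
Char 9 ('B'): step: R->0, L->1 (L advanced); B->plug->B->R->H->L->H->refl->E->L'->E->R'->H->plug->C

C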